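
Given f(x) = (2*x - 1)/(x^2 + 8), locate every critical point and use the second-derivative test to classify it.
f'(x) = 2*(-x^2 + x + 8)/(x^4 + 16*x^2 + 64)

Solve f'(x) = 0:
  f'(x) = -2*(x^2 - x - 8)/(x^2 + 8)^2; the denominator is positive wherever f is defined, so f'(x) = 0 ⇔ -2*x^2 + 2*x + 16 = 0.
  Factor: -2*x^2 + 2*x + 16 = -2*(x^2 - x - 8); x^2 - x - 8 = 0 has no rational roots; quadratic formula: x = (1 ± √33)/2.
  ⇒ x = 1/2 - sqrt(33)/2 ≈ -2.3723, 1/2 + sqrt(33)/2 ≈ 3.3723

f''(x) = 2*(4*x^2*(2*x - 1) + (1 - 6*x)*(x^2 + 8))/(x^2 + 8)^3
Second-derivative test at each critical point:
  f''(-2.3723) = 0.0619 > 0 → local minimum
  f''(3.3723) = -0.0306 < 0 → local maximum

Critical points: x = 1/2 - sqrt(33)/2 ≈ -2.3723 (local minimum); x = 1/2 + sqrt(33)/2 ≈ 3.3723 (local maximum)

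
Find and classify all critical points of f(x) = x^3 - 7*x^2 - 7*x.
f'(x) = 3*x^2 - 14*x - 7

Solve f'(x) = 0:
  3*x^2 - 14*x - 7 = 0 has no rational roots; quadratic formula: x = (14 ± √280)/6.
  ⇒ x = 7/3 - sqrt(70)/3 ≈ -0.4555, 7/3 + sqrt(70)/3 ≈ 5.1222

f''(x) = 6*x - 14
Second-derivative test at each critical point:
  f''(-0.4555) = -16.7332 < 0 → local maximum
  f''(5.1222) = 16.7332 > 0 → local minimum

Critical points: x = 7/3 - sqrt(70)/3 ≈ -0.4555 (local maximum); x = 7/3 + sqrt(70)/3 ≈ 5.1222 (local minimum)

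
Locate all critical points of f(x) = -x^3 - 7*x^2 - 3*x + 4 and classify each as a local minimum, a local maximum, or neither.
f'(x) = -3*x^2 - 14*x - 3

Solve f'(x) = 0:
  3*x^2 + 14*x + 3 = 0 has no rational roots; quadratic formula: x = (-14 ± √160)/6.
  ⇒ x = -7/3 - 2*sqrt(10)/3 ≈ -4.4415, -7/3 + 2*sqrt(10)/3 ≈ -0.2251

f''(x) = -6*x - 14
Second-derivative test at each critical point:
  f''(-4.4415) = 12.6491 > 0 → local minimum
  f''(-0.2251) = -12.6491 < 0 → local maximum

Critical points: x = -7/3 - 2*sqrt(10)/3 ≈ -4.4415 (local minimum); x = -7/3 + 2*sqrt(10)/3 ≈ -0.2251 (local maximum)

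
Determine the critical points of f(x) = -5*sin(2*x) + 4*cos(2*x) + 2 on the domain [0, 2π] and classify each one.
f'(x) = -8*sin(2*x) - 10*cos(2*x)

Solve f'(x) = 0 on [0, 2π]:
  f'(x) = 0 ⇔ -5*cos(2*x) = 4*sin(2*x) ⇔ tan(2*x) = -5/4, i.e. 2*x = arctan(-5/4) + nπ; keep the solutions lying in [0, 2π].
  ⇒ x = -atan(5/4)/2 + pi/2 ≈ 1.1228, pi - atan(5/4)/2 ≈ 2.6936, -atan(5/4)/2 + 3*pi/2 ≈ 4.2644, -atan(5/4)/2 + 2*pi ≈ 5.8352

f''(x) = 20*sin(2*x) - 16*cos(2*x)
Second-derivative test at each critical point:
  f''(1.1228) = 25.6125 > 0 → local minimum
  f''(2.6936) = -25.6125 < 0 → local maximum
  f''(4.2644) = 25.6125 > 0 → local minimum
  f''(5.8352) = -25.6125 < 0 → local maximum

Critical points: x = -atan(5/4)/2 + pi/2 ≈ 1.1228 (local minimum); x = pi - atan(5/4)/2 ≈ 2.6936 (local maximum); x = -atan(5/4)/2 + 3*pi/2 ≈ 4.2644 (local minimum); x = -atan(5/4)/2 + 2*pi ≈ 5.8352 (local maximum)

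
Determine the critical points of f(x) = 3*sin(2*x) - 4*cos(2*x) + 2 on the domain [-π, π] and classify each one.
f'(x) = 8*sin(2*x) + 6*cos(2*x)

Solve f'(x) = 0 on [-π, π]:
  f'(x) = 0 ⇔ 3*cos(2*x) = -4*sin(2*x) ⇔ tan(2*x) = -3/4, i.e. 2*x = arctan(-3/4) + nπ; keep the solutions lying in [-π, π].
  ⇒ x = -pi/2 - atan(3/4)/2 ≈ -1.8925, -atan(3/4)/2 ≈ -0.3218, -atan(3/4)/2 + pi/2 ≈ 1.2490, pi - atan(3/4)/2 ≈ 2.8198

f''(x) = -12*sin(2*x) + 16*cos(2*x)
Second-derivative test at each critical point:
  f''(-1.8925) = -20 < 0 → local maximum
  f''(-0.3218) = 20 > 0 → local minimum
  f''(1.2490) = -20 < 0 → local maximum
  f''(2.8198) = 20 > 0 → local minimum

Critical points: x = -pi/2 - atan(3/4)/2 ≈ -1.8925 (local maximum); x = -atan(3/4)/2 ≈ -0.3218 (local minimum); x = -atan(3/4)/2 + pi/2 ≈ 1.2490 (local maximum); x = pi - atan(3/4)/2 ≈ 2.8198 (local minimum)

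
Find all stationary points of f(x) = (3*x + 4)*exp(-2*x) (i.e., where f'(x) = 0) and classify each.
f'(x) = (-6*x - 5)*exp(-2*x)

Solve f'(x) = 0:
  f'(x) = (-6*x - 5)·exp(-2*x) and exp(-2*x) > 0 for every x, so f'(x) = 0 ⇔ -6*x - 5 = 0.
  -6*x - 5 = 0.
  ⇒ x = -5/6

f''(x) = 4*(3*x + 1)*exp(-2*x)
Second-derivative test at each critical point:
  f''(-5/6) = -31.7669 < 0 → local maximum

Critical points: x = -5/6 (local maximum)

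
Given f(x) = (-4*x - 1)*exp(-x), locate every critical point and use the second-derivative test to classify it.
f'(x) = (4*x - 3)*exp(-x)

Solve f'(x) = 0:
  f'(x) = (4*x - 3)·exp(-x) and exp(-x) > 0 for every x, so f'(x) = 0 ⇔ 4*x - 3 = 0.
  4*x - 3 = 0.
  ⇒ x = 3/4

f''(x) = (7 - 4*x)*exp(-x)
Second-derivative test at each critical point:
  f''(3/4) = 1.8895 > 0 → local minimum

Critical points: x = 3/4 (local minimum)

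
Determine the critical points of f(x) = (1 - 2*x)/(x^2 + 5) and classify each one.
f'(x) = 2*(x^2 - x - 5)/(x^4 + 10*x^2 + 25)

Solve f'(x) = 0:
  f'(x) = 2*(x^2 - x - 5)/(x^2 + 5)^2; the denominator is positive wherever f is defined, so f'(x) = 0 ⇔ 2*x^2 - 2*x - 10 = 0.
  Factor: 2*x^2 - 2*x - 10 = 2*(x^2 - x - 5); x^2 - x - 5 = 0 has no rational roots; quadratic formula: x = (1 ± √21)/2.
  ⇒ x = 1/2 - sqrt(21)/2 ≈ -1.7913, 1/2 + sqrt(21)/2 ≈ 2.7913

f''(x) = 2*(4*x^2*(1 - 2*x) + (6*x - 1)*(x^2 + 5))/(x^2 + 5)^3
Second-derivative test at each critical point:
  f''(-1.7913) = -0.1360 < 0 → local maximum
  f''(2.7913) = 0.0560 > 0 → local minimum

Critical points: x = 1/2 - sqrt(21)/2 ≈ -1.7913 (local maximum); x = 1/2 + sqrt(21)/2 ≈ 2.7913 (local minimum)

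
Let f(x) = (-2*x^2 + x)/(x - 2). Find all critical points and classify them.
f'(x) = 2*(-x^2 + 4*x - 1)/(x^2 - 4*x + 4)

Solve f'(x) = 0:
  f'(x) = -2*(x^2 - 4*x + 1)/(x - 2)^2; the denominator is positive wherever f is defined, so f'(x) = 0 ⇔ -2*x^2 + 8*x - 2 = 0.
  Factor: -2*x^2 + 8*x - 2 = -2*(x^2 - 4*x + 1); x^2 - 4*x + 1 = 0 has no rational roots; quadratic formula: x = (4 ± √12)/2.
  ⇒ x = 2 - sqrt(3) ≈ 0.2679, sqrt(3) + 2 ≈ 3.7321

f''(x) = -12/(x^3 - 6*x^2 + 12*x - 8)
Second-derivative test at each critical point:
  f''(0.2679) = 2.3094 > 0 → local minimum
  f''(3.7321) = -2.3094 < 0 → local maximum

Critical points: x = 2 - sqrt(3) ≈ 0.2679 (local minimum); x = sqrt(3) + 2 ≈ 3.7321 (local maximum)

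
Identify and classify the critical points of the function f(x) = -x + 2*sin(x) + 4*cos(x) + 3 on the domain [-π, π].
f'(x) = -4*sin(x) + 2*cos(x) - 1

Solve f'(x) = 0 on [-π, π]:
  f'(x) = 0 ⇔ -4*sin(x) + 2*cos(x) = 1. Write the left side as R·cos(x + φ) with R = √(2² + 4²) = 2*sqrt(5), cos φ = sqrt(5)/5, sin φ = 2*sqrt(5)/5; then cos(x + φ) = sqrt(5)/10. Solve for x and keep the solutions lying in [-π, π].
  ⇒ x = -pi + atan((-sqrt(19) - 2)/(1 - 2*sqrt(19))) ≈ -2.4524, atan((-2 + sqrt(19))/(1 + 2*sqrt(19))) ≈ 0.2381

f''(x) = -2*sin(x) - 4*cos(x)
Second-derivative test at each critical point:
  f''(-2.4524) = 4.3589 > 0 → local minimum
  f''(0.2381) = -4.3589 < 0 → local maximum

Critical points: x = -pi + atan((-sqrt(19) - 2)/(1 - 2*sqrt(19))) ≈ -2.4524 (local minimum); x = atan((-2 + sqrt(19))/(1 + 2*sqrt(19))) ≈ 0.2381 (local maximum)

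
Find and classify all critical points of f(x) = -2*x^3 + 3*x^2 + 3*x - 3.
f'(x) = -6*x^2 + 6*x + 3

Solve f'(x) = 0:
  Factor: -6*x^2 + 6*x + 3 = -3*(2*x^2 - 2*x - 1); 2*x^2 - 2*x - 1 = 0 has no rational roots; quadratic formula: x = (2 ± √12)/4.
  ⇒ x = 1/2 - sqrt(3)/2 ≈ -0.3660, 1/2 + sqrt(3)/2 ≈ 1.3660

f''(x) = 6 - 12*x
Second-derivative test at each critical point:
  f''(-0.3660) = 10.3923 > 0 → local minimum
  f''(1.3660) = -10.3923 < 0 → local maximum

Critical points: x = 1/2 - sqrt(3)/2 ≈ -0.3660 (local minimum); x = 1/2 + sqrt(3)/2 ≈ 1.3660 (local maximum)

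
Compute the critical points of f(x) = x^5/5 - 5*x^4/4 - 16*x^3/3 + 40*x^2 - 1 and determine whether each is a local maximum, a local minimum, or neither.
f'(x) = x*(x^3 - 5*x^2 - 16*x + 80)

Solve f'(x) = 0:
  Factor: x^4 - 5*x^3 - 16*x^2 + 80*x = x*(x - 5)*(x - 4)*(x + 4) = 0.
  ⇒ x = -4, 0, 4, 5

f''(x) = 4*x^3 - 15*x^2 - 32*x + 80
Second-derivative test at each critical point:
  f''(-4) = -288 < 0 → local maximum
  f''(0) = 80 > 0 → local minimum
  f''(4) = -32 < 0 → local maximum
  f''(5) = 45 > 0 → local minimum

Critical points: x = -4 (local maximum); x = 0 (local minimum); x = 4 (local maximum); x = 5 (local minimum)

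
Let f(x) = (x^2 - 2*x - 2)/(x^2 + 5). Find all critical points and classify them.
f'(x) = 2*(x^2 + 7*x - 5)/(x^4 + 10*x^2 + 25)

Solve f'(x) = 0:
  f'(x) = 2*(x^2 + 7*x - 5)/(x^2 + 5)^2; the denominator is positive wherever f is defined, so f'(x) = 0 ⇔ 2*x^2 + 14*x - 10 = 0.
  Factor: 2*x^2 + 14*x - 10 = 2*(x^2 + 7*x - 5); x^2 + 7*x - 5 = 0 has no rational roots; quadratic formula: x = (-7 ± √69)/2.
  ⇒ x = -sqrt(69)/2 - 7/2 ≈ -7.6533, -7/2 + sqrt(69)/2 ≈ 0.6533

f''(x) = 2*(-2*x^3 - 21*x^2 + 30*x + 35)/(x^6 + 15*x^4 + 75*x^2 + 125)
Second-derivative test at each critical point:
  f''(-7.6533) = -0.0041 < 0 → local maximum
  f''(0.6533) = 0.5641 > 0 → local minimum

Critical points: x = -sqrt(69)/2 - 7/2 ≈ -7.6533 (local maximum); x = -7/2 + sqrt(69)/2 ≈ 0.6533 (local minimum)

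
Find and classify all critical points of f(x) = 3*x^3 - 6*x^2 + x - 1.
f'(x) = 9*x^2 - 12*x + 1

Solve f'(x) = 0:
  9*x^2 - 12*x + 1 = 0 has no rational roots; quadratic formula: x = (12 ± √108)/18.
  ⇒ x = 2/3 - sqrt(3)/3 ≈ 0.0893, sqrt(3)/3 + 2/3 ≈ 1.2440

f''(x) = 18*x - 12
Second-derivative test at each critical point:
  f''(0.0893) = -10.3923 < 0 → local maximum
  f''(1.2440) = 10.3923 > 0 → local minimum

Critical points: x = 2/3 - sqrt(3)/3 ≈ 0.0893 (local maximum); x = sqrt(3)/3 + 2/3 ≈ 1.2440 (local minimum)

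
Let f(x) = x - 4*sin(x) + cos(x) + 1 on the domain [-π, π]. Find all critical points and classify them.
f'(x) = -sin(x) - 4*cos(x) + 1

Solve f'(x) = 0 on [-π, π]:
  f'(x) = 0 ⇔ -sin(x) - 4*cos(x) = -1. Write the left side as R·cos(x + φ) with R = √((-4)² + 1²) = sqrt(17), cos φ = -4*sqrt(17)/17, sin φ = sqrt(17)/17; then cos(x + φ) = -sqrt(17)/17. Solve for x and keep the solutions lying in [-π, π].
  ⇒ x = -atan(15/8) ≈ -1.0808, pi/2 ≈ 1.5708

f''(x) = 4*sin(x) - cos(x)
Second-derivative test at each critical point:
  f''(-1.0808) = -4 < 0 → local maximum
  f''(1.5708) = 4 > 0 → local minimum

Critical points: x = -atan(15/8) ≈ -1.0808 (local maximum); x = pi/2 ≈ 1.5708 (local minimum)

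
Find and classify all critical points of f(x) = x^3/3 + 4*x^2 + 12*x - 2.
f'(x) = x^2 + 8*x + 12

Solve f'(x) = 0:
  Factor: x^2 + 8*x + 12 = (x + 2)*(x + 6) = 0.
  ⇒ x = -6, -2

f''(x) = 2*x + 8
Second-derivative test at each critical point:
  f''(-6) = -4 < 0 → local maximum
  f''(-2) = 4 > 0 → local minimum

Critical points: x = -6 (local maximum); x = -2 (local minimum)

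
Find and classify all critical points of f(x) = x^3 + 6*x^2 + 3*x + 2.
f'(x) = 3*x^2 + 12*x + 3

Solve f'(x) = 0:
  Factor: 3*x^2 + 12*x + 3 = 3*(x^2 + 4*x + 1); x^2 + 4*x + 1 = 0 has no rational roots; quadratic formula: x = (-4 ± √12)/2.
  ⇒ x = -2 - sqrt(3) ≈ -3.7321, -2 + sqrt(3) ≈ -0.2679

f''(x) = 6*x + 12
Second-derivative test at each critical point:
  f''(-3.7321) = -10.3923 < 0 → local maximum
  f''(-0.2679) = 10.3923 > 0 → local minimum

Critical points: x = -2 - sqrt(3) ≈ -3.7321 (local maximum); x = -2 + sqrt(3) ≈ -0.2679 (local minimum)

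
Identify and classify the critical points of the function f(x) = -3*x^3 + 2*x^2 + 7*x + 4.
f'(x) = -9*x^2 + 4*x + 7

Solve f'(x) = 0:
  9*x^2 - 4*x - 7 = 0 has no rational roots; quadratic formula: x = (4 ± √268)/18.
  ⇒ x = 2/9 - sqrt(67)/9 ≈ -0.6873, 2/9 + sqrt(67)/9 ≈ 1.1317

f''(x) = 4 - 18*x
Second-derivative test at each critical point:
  f''(-0.6873) = 16.3707 > 0 → local minimum
  f''(1.1317) = -16.3707 < 0 → local maximum

Critical points: x = 2/9 - sqrt(67)/9 ≈ -0.6873 (local minimum); x = 2/9 + sqrt(67)/9 ≈ 1.1317 (local maximum)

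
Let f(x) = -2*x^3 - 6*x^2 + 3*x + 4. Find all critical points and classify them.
f'(x) = -6*x^2 - 12*x + 3

Solve f'(x) = 0:
  Factor: -6*x^2 - 12*x + 3 = -3*(2*x^2 + 4*x - 1); 2*x^2 + 4*x - 1 = 0 has no rational roots; quadratic formula: x = (-4 ± √24)/4.
  ⇒ x = -sqrt(6)/2 - 1 ≈ -2.2247, -1 + sqrt(6)/2 ≈ 0.2247

f''(x) = -12*x - 12
Second-derivative test at each critical point:
  f''(-2.2247) = 14.6969 > 0 → local minimum
  f''(0.2247) = -14.6969 < 0 → local maximum

Critical points: x = -sqrt(6)/2 - 1 ≈ -2.2247 (local minimum); x = -1 + sqrt(6)/2 ≈ 0.2247 (local maximum)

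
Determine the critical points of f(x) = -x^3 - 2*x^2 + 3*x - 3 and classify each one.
f'(x) = -3*x^2 - 4*x + 3

Solve f'(x) = 0:
  3*x^2 + 4*x - 3 = 0 has no rational roots; quadratic formula: x = (-4 ± √52)/6.
  ⇒ x = -sqrt(13)/3 - 2/3 ≈ -1.8685, -2/3 + sqrt(13)/3 ≈ 0.5352

f''(x) = -6*x - 4
Second-derivative test at each critical point:
  f''(-1.8685) = 7.2111 > 0 → local minimum
  f''(0.5352) = -7.2111 < 0 → local maximum

Critical points: x = -sqrt(13)/3 - 2/3 ≈ -1.8685 (local minimum); x = -2/3 + sqrt(13)/3 ≈ 0.5352 (local maximum)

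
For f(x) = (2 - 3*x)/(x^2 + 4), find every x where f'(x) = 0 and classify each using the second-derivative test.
f'(x) = (3*x^2 - 4*x - 12)/(x^4 + 8*x^2 + 16)

Solve f'(x) = 0:
  f'(x) = (3*x^2 - 4*x - 12)/(x^2 + 4)^2; the denominator is positive wherever f is defined, so f'(x) = 0 ⇔ 3*x^2 - 4*x - 12 = 0.
  3*x^2 - 4*x - 12 = 0 has no rational roots; quadratic formula: x = (4 ± √160)/6.
  ⇒ x = 2/3 - 2*sqrt(10)/3 ≈ -1.4415, 2/3 + 2*sqrt(10)/3 ≈ 2.7749

f''(x) = 2*(4*x^2*(2 - 3*x) + (9*x - 2)*(x^2 + 4))/(x^2 + 4)^3
Second-derivative test at each critical point:
  f''(-1.4415) = -0.3424 < 0 → local maximum
  f''(2.7749) = 0.0924 > 0 → local minimum

Critical points: x = 2/3 - 2*sqrt(10)/3 ≈ -1.4415 (local maximum); x = 2/3 + 2*sqrt(10)/3 ≈ 2.7749 (local minimum)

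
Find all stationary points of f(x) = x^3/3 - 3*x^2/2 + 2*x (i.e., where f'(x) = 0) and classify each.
f'(x) = x^2 - 3*x + 2

Solve f'(x) = 0:
  Factor: x^2 - 3*x + 2 = (x - 2)*(x - 1) = 0.
  ⇒ x = 1, 2

f''(x) = 2*x - 3
Second-derivative test at each critical point:
  f''(1) = -1 < 0 → local maximum
  f''(2) = 1 > 0 → local minimum

Critical points: x = 1 (local maximum); x = 2 (local minimum)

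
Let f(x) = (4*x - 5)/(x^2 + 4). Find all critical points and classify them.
f'(x) = 2*(-2*x^2 + 5*x + 8)/(x^4 + 8*x^2 + 16)

Solve f'(x) = 0:
  f'(x) = -2*(2*x^2 - 5*x - 8)/(x^2 + 4)^2; the denominator is positive wherever f is defined, so f'(x) = 0 ⇔ -4*x^2 + 10*x + 16 = 0.
  Factor: -4*x^2 + 10*x + 16 = -2*(2*x^2 - 5*x - 8); 2*x^2 - 5*x - 8 = 0 has no rational roots; quadratic formula: x = (5 ± √89)/4.
  ⇒ x = 5/4 - sqrt(89)/4 ≈ -1.1085, 5/4 + sqrt(89)/4 ≈ 3.6085

f''(x) = 2*(4*x^2*(4*x - 5) + (5 - 12*x)*(x^2 + 4))/(x^2 + 4)^3
Second-derivative test at each critical point:
  f''(-1.1085) = 0.6901 > 0 → local minimum
  f''(3.6085) = -0.0651 < 0 → local maximum

Critical points: x = 5/4 - sqrt(89)/4 ≈ -1.1085 (local minimum); x = 5/4 + sqrt(89)/4 ≈ 3.6085 (local maximum)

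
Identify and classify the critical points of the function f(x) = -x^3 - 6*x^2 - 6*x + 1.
f'(x) = -3*x^2 - 12*x - 6

Solve f'(x) = 0:
  Factor: -3*x^2 - 12*x - 6 = -3*(x^2 + 4*x + 2); x^2 + 4*x + 2 = 0 has no rational roots; quadratic formula: x = (-4 ± √8)/2.
  ⇒ x = -2 - sqrt(2) ≈ -3.4142, -2 + sqrt(2) ≈ -0.5858

f''(x) = -6*x - 12
Second-derivative test at each critical point:
  f''(-3.4142) = 8.4853 > 0 → local minimum
  f''(-0.5858) = -8.4853 < 0 → local maximum

Critical points: x = -2 - sqrt(2) ≈ -3.4142 (local minimum); x = -2 + sqrt(2) ≈ -0.5858 (local maximum)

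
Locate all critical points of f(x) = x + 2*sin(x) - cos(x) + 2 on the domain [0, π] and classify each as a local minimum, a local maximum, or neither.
f'(x) = sin(x) + 2*cos(x) + 1

Solve f'(x) = 0 on [0, π]:
  f'(x) = 0 ⇔ sin(x) + 2*cos(x) = -1. Write the left side as R·cos(x + φ) with R = √(2² + (-1)²) = sqrt(5), cos φ = 2*sqrt(5)/5, sin φ = -sqrt(5)/5; then cos(x + φ) = -sqrt(5)/5. Solve for x and keep the solutions lying in [0, π].
  ⇒ x = pi - atan(3/4) ≈ 2.4981

f''(x) = -2*sin(x) + cos(x)
Second-derivative test at each critical point:
  f''(2.4981) = -2 < 0 → local maximum

Critical points: x = pi - atan(3/4) ≈ 2.4981 (local maximum)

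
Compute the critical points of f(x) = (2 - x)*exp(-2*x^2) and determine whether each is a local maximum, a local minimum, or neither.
f'(x) = (4*x*(x - 2) - 1)*exp(-2*x^2)

Solve f'(x) = 0:
  f'(x) = (4*x^2 - 8*x - 1)·exp(-2*x^2) and exp(-2*x^2) > 0 for every x, so f'(x) = 0 ⇔ 4*x^2 - 8*x - 1 = 0.
  4*x^2 - 8*x - 1 = 0 has no rational roots; quadratic formula: x = (8 ± √80)/8.
  ⇒ x = 1 - sqrt(5)/2 ≈ -0.1180, 1 + sqrt(5)/2 ≈ 2.1180

f''(x) = 4*(4*x^2*(2 - x) + 3*x - 2)*exp(-2*x^2)
Second-derivative test at each critical point:
  f''(-0.1180) = -8.6985 < 0 → local maximum
  f''(2.1180) = 0.0011 > 0 → local minimum

Critical points: x = 1 - sqrt(5)/2 ≈ -0.1180 (local maximum); x = 1 + sqrt(5)/2 ≈ 2.1180 (local minimum)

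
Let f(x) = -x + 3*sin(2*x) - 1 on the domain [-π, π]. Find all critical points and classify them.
f'(x) = 6*cos(2*x) - 1

Solve f'(x) = 0 on [-π, π]:
  f'(x) = 0 ⇔ cos(2*x) = 1/6, i.e. 2*x = ±arccos(1/6) + 2nπ; keep the solutions lying in [-π, π].
  ⇒ x = -pi + acos(1/6)/2 ≈ -2.4399, -acos(1/6)/2 ≈ -0.7017, acos(1/6)/2 ≈ 0.7017, pi - acos(1/6)/2 ≈ 2.4399

f''(x) = -12*sin(2*x)
Second-derivative test at each critical point:
  f''(-2.4399) = -11.8322 < 0 → local maximum
  f''(-0.7017) = 11.8322 > 0 → local minimum
  f''(0.7017) = -11.8322 < 0 → local maximum
  f''(2.4399) = 11.8322 > 0 → local minimum

Critical points: x = -pi + acos(1/6)/2 ≈ -2.4399 (local maximum); x = -acos(1/6)/2 ≈ -0.7017 (local minimum); x = acos(1/6)/2 ≈ 0.7017 (local maximum); x = pi - acos(1/6)/2 ≈ 2.4399 (local minimum)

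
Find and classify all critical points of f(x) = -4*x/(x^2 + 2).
f'(x) = 4*(x^2 - 2)/(x^2 + 2)^2

Solve f'(x) = 0:
  f'(x) = 4*(x^2 - 2)/(x^2 + 2)^2; the denominator is positive wherever f is defined, so f'(x) = 0 ⇔ 4*x^2 - 8 = 0.
  Factor: 4*x^2 - 8 = 4*(x^2 - 2); x^2 - 2 = 0 has no rational roots; quadratic formula: x = (0 ± √8)/2.
  ⇒ x = -sqrt(2) ≈ -1.4142, sqrt(2) ≈ 1.4142

f''(x) = 8*x*(6 - x^2)/(x^2 + 2)^3
Second-derivative test at each critical point:
  f''(-1.4142) = -0.7071 < 0 → local maximum
  f''(1.4142) = 0.7071 > 0 → local minimum

Critical points: x = -sqrt(2) ≈ -1.4142 (local maximum); x = sqrt(2) ≈ 1.4142 (local minimum)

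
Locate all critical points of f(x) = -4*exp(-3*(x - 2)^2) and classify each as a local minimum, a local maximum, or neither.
f'(x) = 24*(x - 2)*exp(-3*(x - 2)^2)

Solve f'(x) = 0:
  f'(x) = (24*x - 48)·exp(-3*(x - 2)^2) and exp(-3*(x - 2)^2) > 0 for every x, so f'(x) = 0 ⇔ 24*x - 48 = 0.
  Factor: 24*x - 48 = 24*(x - 2) = 0.
  ⇒ x = 2

f''(x) = 24*(1 - 6*(x - 2)^2)*exp(-3*(x - 2)^2)
Second-derivative test at each critical point:
  f''(2) = 24 > 0 → local minimum

Critical points: x = 2 (local minimum)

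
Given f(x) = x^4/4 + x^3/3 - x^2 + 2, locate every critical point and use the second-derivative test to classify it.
f'(x) = x*(x^2 + x - 2)

Solve f'(x) = 0:
  Factor: x^3 + x^2 - 2*x = x*(x - 1)*(x + 2) = 0.
  ⇒ x = -2, 0, 1

f''(x) = 3*x^2 + 2*x - 2
Second-derivative test at each critical point:
  f''(-2) = 6 > 0 → local minimum
  f''(0) = -2 < 0 → local maximum
  f''(1) = 3 > 0 → local minimum

Critical points: x = -2 (local minimum); x = 0 (local maximum); x = 1 (local minimum)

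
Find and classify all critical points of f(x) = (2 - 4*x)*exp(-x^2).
f'(x) = 4*(x*(2*x - 1) - 1)*exp(-x^2)

Solve f'(x) = 0:
  f'(x) = (8*x^2 - 4*x - 4)·exp(-x^2) and exp(-x^2) > 0 for every x, so f'(x) = 0 ⇔ 8*x^2 - 4*x - 4 = 0.
  Factor: 8*x^2 - 4*x - 4 = 4*(x - 1)*(2*x + 1) = 0.
  ⇒ x = -1/2, 1

f''(x) = 4*(2*x^2*(1 - 2*x) + 6*x - 1)*exp(-x^2)
Second-derivative test at each critical point:
  f''(-1/2) = -9.3456 < 0 → local maximum
  f''(1) = 4.4146 > 0 → local minimum

Critical points: x = -1/2 (local maximum); x = 1 (local minimum)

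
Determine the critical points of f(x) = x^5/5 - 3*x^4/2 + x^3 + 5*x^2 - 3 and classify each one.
f'(x) = x*(x^3 - 6*x^2 + 3*x + 10)

Solve f'(x) = 0:
  Factor: x^4 - 6*x^3 + 3*x^2 + 10*x = x*(x - 5)*(x - 2)*(x + 1) = 0.
  ⇒ x = -1, 0, 2, 5

f''(x) = 4*x^3 - 18*x^2 + 6*x + 10
Second-derivative test at each critical point:
  f''(-1) = -18 < 0 → local maximum
  f''(0) = 10 > 0 → local minimum
  f''(2) = -18 < 0 → local maximum
  f''(5) = 90 > 0 → local minimum

Critical points: x = -1 (local maximum); x = 0 (local minimum); x = 2 (local maximum); x = 5 (local minimum)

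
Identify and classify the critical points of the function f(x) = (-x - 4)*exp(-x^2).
f'(x) = (2*x*(x + 4) - 1)*exp(-x^2)

Solve f'(x) = 0:
  f'(x) = (2*x^2 + 8*x - 1)·exp(-x^2) and exp(-x^2) > 0 for every x, so f'(x) = 0 ⇔ 2*x^2 + 8*x - 1 = 0.
  2*x^2 + 8*x - 1 = 0 has no rational roots; quadratic formula: x = (-8 ± √72)/4.
  ⇒ x = -3*sqrt(2)/2 - 2 ≈ -4.1213, -2 + 3*sqrt(2)/2 ≈ 0.1213

f''(x) = 2*(-2*x^2*(x + 4) + 3*x + 4)*exp(-x^2)
Second-derivative test at each critical point:
  f''(-4.1213) = -3.565e-07 < 0 → local maximum
  f''(0.1213) = 8.3613 > 0 → local minimum

Critical points: x = -3*sqrt(2)/2 - 2 ≈ -4.1213 (local maximum); x = -2 + 3*sqrt(2)/2 ≈ 0.1213 (local minimum)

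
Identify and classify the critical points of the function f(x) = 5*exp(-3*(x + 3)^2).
f'(x) = 30*(-x - 3)*exp(-3*(x + 3)^2)

Solve f'(x) = 0:
  f'(x) = (-30*x - 90)·exp(-3*(x + 3)^2) and exp(-3*(x + 3)^2) > 0 for every x, so f'(x) = 0 ⇔ -30*x - 90 = 0.
  Factor: -30*x - 90 = -30*(x + 3) = 0.
  ⇒ x = -3

f''(x) = 30*(6*(x + 3)^2 - 1)*exp(-3*(x + 3)^2)
Second-derivative test at each critical point:
  f''(-3) = -30 < 0 → local maximum

Critical points: x = -3 (local maximum)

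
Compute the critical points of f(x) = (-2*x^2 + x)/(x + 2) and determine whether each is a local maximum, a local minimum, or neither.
f'(x) = 2*(-x^2 - 4*x + 1)/(x^2 + 4*x + 4)

Solve f'(x) = 0:
  f'(x) = -2*(x^2 + 4*x - 1)/(x + 2)^2; the denominator is positive wherever f is defined, so f'(x) = 0 ⇔ -2*x^2 - 8*x + 2 = 0.
  Factor: -2*x^2 - 8*x + 2 = -2*(x^2 + 4*x - 1); x^2 + 4*x - 1 = 0 has no rational roots; quadratic formula: x = (-4 ± √20)/2.
  ⇒ x = -sqrt(5) - 2 ≈ -4.2361, -2 + sqrt(5) ≈ 0.2361

f''(x) = -20/(x^3 + 6*x^2 + 12*x + 8)
Second-derivative test at each critical point:
  f''(-4.2361) = 1.7889 > 0 → local minimum
  f''(0.2361) = -1.7889 < 0 → local maximum

Critical points: x = -sqrt(5) - 2 ≈ -4.2361 (local minimum); x = -2 + sqrt(5) ≈ 0.2361 (local maximum)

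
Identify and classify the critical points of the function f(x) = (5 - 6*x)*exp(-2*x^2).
f'(x) = 2*(2*x*(6*x - 5) - 3)*exp(-2*x^2)

Solve f'(x) = 0:
  f'(x) = (24*x^2 - 20*x - 6)·exp(-2*x^2) and exp(-2*x^2) > 0 for every x, so f'(x) = 0 ⇔ 24*x^2 - 20*x - 6 = 0.
  Factor: 24*x^2 - 20*x - 6 = 2*(12*x^2 - 10*x - 3); 12*x^2 - 10*x - 3 = 0 has no rational roots; quadratic formula: x = (10 ± √244)/24.
  ⇒ x = 5/12 - sqrt(61)/12 ≈ -0.2342, 5/12 + sqrt(61)/12 ≈ 1.0675

f''(x) = 4*(4*x^2*(5 - 6*x) + 18*x - 5)*exp(-2*x^2)
Second-derivative test at each critical point:
  f''(-0.2342) = -27.9955 < 0 → local maximum
  f''(1.0675) = 3.1980 > 0 → local minimum

Critical points: x = 5/12 - sqrt(61)/12 ≈ -0.2342 (local maximum); x = 5/12 + sqrt(61)/12 ≈ 1.0675 (local minimum)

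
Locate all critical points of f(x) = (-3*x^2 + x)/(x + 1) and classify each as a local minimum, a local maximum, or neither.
f'(x) = (-3*x^2 - 6*x + 1)/(x^2 + 2*x + 1)

Solve f'(x) = 0:
  f'(x) = -(3*x^2 + 6*x - 1)/(x + 1)^2; the denominator is positive wherever f is defined, so f'(x) = 0 ⇔ -3*x^2 - 6*x + 1 = 0.
  3*x^2 + 6*x - 1 = 0 has no rational roots; quadratic formula: x = (-6 ± √48)/6.
  ⇒ x = -2*sqrt(3)/3 - 1 ≈ -2.1547, -1 + 2*sqrt(3)/3 ≈ 0.1547

f''(x) = -8/(x^3 + 3*x^2 + 3*x + 1)
Second-derivative test at each critical point:
  f''(-2.1547) = 5.1962 > 0 → local minimum
  f''(0.1547) = -5.1962 < 0 → local maximum

Critical points: x = -2*sqrt(3)/3 - 1 ≈ -2.1547 (local minimum); x = -1 + 2*sqrt(3)/3 ≈ 0.1547 (local maximum)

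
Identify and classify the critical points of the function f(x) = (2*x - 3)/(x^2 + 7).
f'(x) = 2*(-x^2 + 3*x + 7)/(x^4 + 14*x^2 + 49)

Solve f'(x) = 0:
  f'(x) = -2*(x^2 - 3*x - 7)/(x^2 + 7)^2; the denominator is positive wherever f is defined, so f'(x) = 0 ⇔ -2*x^2 + 6*x + 14 = 0.
  Factor: -2*x^2 + 6*x + 14 = -2*(x^2 - 3*x - 7); x^2 - 3*x - 7 = 0 has no rational roots; quadratic formula: x = (3 ± √37)/2.
  ⇒ x = 3/2 - sqrt(37)/2 ≈ -1.5414, 3/2 + sqrt(37)/2 ≈ 4.5414

f''(x) = 2*(4*x^2*(2*x - 3) + 3*(1 - 2*x)*(x^2 + 7))/(x^2 + 7)^3
Second-derivative test at each critical point:
  f''(-1.5414) = 0.1384 > 0 → local minimum
  f''(4.5414) = -0.0159 < 0 → local maximum

Critical points: x = 3/2 - sqrt(37)/2 ≈ -1.5414 (local minimum); x = 3/2 + sqrt(37)/2 ≈ 4.5414 (local maximum)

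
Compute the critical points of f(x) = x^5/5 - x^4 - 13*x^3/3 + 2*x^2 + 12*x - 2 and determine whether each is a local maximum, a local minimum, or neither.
f'(x) = x^4 - 4*x^3 - 13*x^2 + 4*x + 12

Solve f'(x) = 0:
  Factor: x^4 - 4*x^3 - 13*x^2 + 4*x + 12 = (x - 6)*(x - 1)*(x + 1)*(x + 2) = 0.
  ⇒ x = -2, -1, 1, 6

f''(x) = 4*x^3 - 12*x^2 - 26*x + 4
Second-derivative test at each critical point:
  f''(-2) = -24 < 0 → local maximum
  f''(-1) = 14 > 0 → local minimum
  f''(1) = -30 < 0 → local maximum
  f''(6) = 280 > 0 → local minimum

Critical points: x = -2 (local maximum); x = -1 (local minimum); x = 1 (local maximum); x = 6 (local minimum)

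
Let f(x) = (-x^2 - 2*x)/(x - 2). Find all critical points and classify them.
f'(x) = (-x^2 + 4*x + 4)/(x^2 - 4*x + 4)

Solve f'(x) = 0:
  f'(x) = -(x^2 - 4*x - 4)/(x - 2)^2; the denominator is positive wherever f is defined, so f'(x) = 0 ⇔ -x^2 + 4*x + 4 = 0.
  x^2 - 4*x - 4 = 0 has no rational roots; quadratic formula: x = (4 ± √32)/2.
  ⇒ x = 2 - 2*sqrt(2) ≈ -0.8284, 2 + 2*sqrt(2) ≈ 4.8284

f''(x) = -16/(x^3 - 6*x^2 + 12*x - 8)
Second-derivative test at each critical point:
  f''(-0.8284) = 0.7071 > 0 → local minimum
  f''(4.8284) = -0.7071 < 0 → local maximum

Critical points: x = 2 - 2*sqrt(2) ≈ -0.8284 (local minimum); x = 2 + 2*sqrt(2) ≈ 4.8284 (local maximum)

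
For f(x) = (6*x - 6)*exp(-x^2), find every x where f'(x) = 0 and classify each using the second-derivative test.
f'(x) = 6*(-2*x*(x - 1) + 1)*exp(-x^2)

Solve f'(x) = 0:
  f'(x) = (-12*x^2 + 12*x + 6)·exp(-x^2) and exp(-x^2) > 0 for every x, so f'(x) = 0 ⇔ -12*x^2 + 12*x + 6 = 0.
  Factor: -12*x^2 + 12*x + 6 = -6*(2*x^2 - 2*x - 1); 2*x^2 - 2*x - 1 = 0 has no rational roots; quadratic formula: x = (2 ± √12)/4.
  ⇒ x = 1/2 - sqrt(3)/2 ≈ -0.3660, 1/2 + sqrt(3)/2 ≈ 1.3660

f''(x) = 12*(2*x^2*(x - 1) - 3*x + 1)*exp(-x^2)
Second-derivative test at each critical point:
  f''(-0.3660) = 18.1785 > 0 → local minimum
  f''(1.3660) = -3.2162 < 0 → local maximum

Critical points: x = 1/2 - sqrt(3)/2 ≈ -0.3660 (local minimum); x = 1/2 + sqrt(3)/2 ≈ 1.3660 (local maximum)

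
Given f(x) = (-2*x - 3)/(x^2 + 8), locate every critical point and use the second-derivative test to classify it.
f'(x) = 2*(x^2 + 3*x - 8)/(x^4 + 16*x^2 + 64)

Solve f'(x) = 0:
  f'(x) = 2*(x^2 + 3*x - 8)/(x^2 + 8)^2; the denominator is positive wherever f is defined, so f'(x) = 0 ⇔ 2*x^2 + 6*x - 16 = 0.
  Factor: 2*x^2 + 6*x - 16 = 2*(x^2 + 3*x - 8); x^2 + 3*x - 8 = 0 has no rational roots; quadratic formula: x = (-3 ± √41)/2.
  ⇒ x = -sqrt(41)/2 - 3/2 ≈ -4.7016, -3/2 + sqrt(41)/2 ≈ 1.7016

f''(x) = 2*(-4*x^2*(2*x + 3) + 3*(2*x + 1)*(x^2 + 8))/(x^2 + 8)^3
Second-derivative test at each critical point:
  f''(-4.7016) = -0.0141 < 0 → local maximum
  f''(1.7016) = 0.1079 > 0 → local minimum

Critical points: x = -sqrt(41)/2 - 3/2 ≈ -4.7016 (local maximum); x = -3/2 + sqrt(41)/2 ≈ 1.7016 (local minimum)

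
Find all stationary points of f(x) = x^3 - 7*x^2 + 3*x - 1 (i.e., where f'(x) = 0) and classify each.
f'(x) = 3*x^2 - 14*x + 3

Solve f'(x) = 0:
  3*x^2 - 14*x + 3 = 0 has no rational roots; quadratic formula: x = (14 ± √160)/6.
  ⇒ x = 7/3 - 2*sqrt(10)/3 ≈ 0.2251, 2*sqrt(10)/3 + 7/3 ≈ 4.4415

f''(x) = 6*x - 14
Second-derivative test at each critical point:
  f''(0.2251) = -12.6491 < 0 → local maximum
  f''(4.4415) = 12.6491 > 0 → local minimum

Critical points: x = 7/3 - 2*sqrt(10)/3 ≈ 0.2251 (local maximum); x = 2*sqrt(10)/3 + 7/3 ≈ 4.4415 (local minimum)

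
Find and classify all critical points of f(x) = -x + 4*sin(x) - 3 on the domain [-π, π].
f'(x) = 4*cos(x) - 1

Solve f'(x) = 0 on [-π, π]:
  f'(x) = 0 ⇔ cos(x) = 1/4, i.e. x = ±arccos(1/4) + 2nπ; keep the solutions lying in [-π, π].
  ⇒ x = -acos(1/4) ≈ -1.3181, acos(1/4) ≈ 1.3181

f''(x) = -4*sin(x)
Second-derivative test at each critical point:
  f''(-1.3181) = 3.8730 > 0 → local minimum
  f''(1.3181) = -3.8730 < 0 → local maximum

Critical points: x = -acos(1/4) ≈ -1.3181 (local minimum); x = acos(1/4) ≈ 1.3181 (local maximum)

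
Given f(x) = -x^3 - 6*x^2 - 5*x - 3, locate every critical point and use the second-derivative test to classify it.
f'(x) = -3*x^2 - 12*x - 5

Solve f'(x) = 0:
  3*x^2 + 12*x + 5 = 0 has no rational roots; quadratic formula: x = (-12 ± √84)/6.
  ⇒ x = -2 - sqrt(21)/3 ≈ -3.5275, -2 + sqrt(21)/3 ≈ -0.4725

f''(x) = -6*x - 12
Second-derivative test at each critical point:
  f''(-3.5275) = 9.1652 > 0 → local minimum
  f''(-0.4725) = -9.1652 < 0 → local maximum

Critical points: x = -2 - sqrt(21)/3 ≈ -3.5275 (local minimum); x = -2 + sqrt(21)/3 ≈ -0.4725 (local maximum)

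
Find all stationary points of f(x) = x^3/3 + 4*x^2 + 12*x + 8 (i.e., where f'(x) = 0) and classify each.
f'(x) = x^2 + 8*x + 12

Solve f'(x) = 0:
  Factor: x^2 + 8*x + 12 = (x + 2)*(x + 6) = 0.
  ⇒ x = -6, -2

f''(x) = 2*x + 8
Second-derivative test at each critical point:
  f''(-6) = -4 < 0 → local maximum
  f''(-2) = 4 > 0 → local minimum

Critical points: x = -6 (local maximum); x = -2 (local minimum)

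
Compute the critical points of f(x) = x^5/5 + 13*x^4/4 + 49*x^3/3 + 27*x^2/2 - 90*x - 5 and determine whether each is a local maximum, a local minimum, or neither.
f'(x) = x^4 + 13*x^3 + 49*x^2 + 27*x - 90

Solve f'(x) = 0:
  Factor: x^4 + 13*x^3 + 49*x^2 + 27*x - 90 = (x - 1)*(x + 3)*(x + 5)*(x + 6) = 0.
  ⇒ x = -6, -5, -3, 1

f''(x) = 4*x^3 + 39*x^2 + 98*x + 27
Second-derivative test at each critical point:
  f''(-6) = -21 < 0 → local maximum
  f''(-5) = 12 > 0 → local minimum
  f''(-3) = -24 < 0 → local maximum
  f''(1) = 168 > 0 → local minimum

Critical points: x = -6 (local maximum); x = -5 (local minimum); x = -3 (local maximum); x = 1 (local minimum)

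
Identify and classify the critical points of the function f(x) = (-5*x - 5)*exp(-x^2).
f'(x) = 5*(2*x*(x + 1) - 1)*exp(-x^2)

Solve f'(x) = 0:
  f'(x) = (10*x^2 + 10*x - 5)·exp(-x^2) and exp(-x^2) > 0 for every x, so f'(x) = 0 ⇔ 10*x^2 + 10*x - 5 = 0.
  Factor: 10*x^2 + 10*x - 5 = 5*(2*x^2 + 2*x - 1); 2*x^2 + 2*x - 1 = 0 has no rational roots; quadratic formula: x = (-2 ± √12)/4.
  ⇒ x = -sqrt(3)/2 - 1/2 ≈ -1.3660, -1/2 + sqrt(3)/2 ≈ 0.3660

f''(x) = 10*(-2*x^2*(x + 1) + 3*x + 1)*exp(-x^2)
Second-derivative test at each critical point:
  f''(-1.3660) = -2.6801 < 0 → local maximum
  f''(0.3660) = 15.1487 > 0 → local minimum

Critical points: x = -sqrt(3)/2 - 1/2 ≈ -1.3660 (local maximum); x = -1/2 + sqrt(3)/2 ≈ 0.3660 (local minimum)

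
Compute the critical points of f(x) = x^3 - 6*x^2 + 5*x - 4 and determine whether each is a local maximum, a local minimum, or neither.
f'(x) = 3*x^2 - 12*x + 5

Solve f'(x) = 0:
  3*x^2 - 12*x + 5 = 0 has no rational roots; quadratic formula: x = (12 ± √84)/6.
  ⇒ x = 2 - sqrt(21)/3 ≈ 0.4725, sqrt(21)/3 + 2 ≈ 3.5275

f''(x) = 6*x - 12
Second-derivative test at each critical point:
  f''(0.4725) = -9.1652 < 0 → local maximum
  f''(3.5275) = 9.1652 > 0 → local minimum

Critical points: x = 2 - sqrt(21)/3 ≈ 0.4725 (local maximum); x = sqrt(21)/3 + 2 ≈ 3.5275 (local minimum)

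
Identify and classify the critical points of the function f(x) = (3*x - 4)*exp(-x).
f'(x) = (7 - 3*x)*exp(-x)

Solve f'(x) = 0:
  f'(x) = (7 - 3*x)·exp(-x) and exp(-x) > 0 for every x, so f'(x) = 0 ⇔ 7 - 3*x = 0.
  7 - 3*x = 0.
  ⇒ x = 7/3

f''(x) = (3*x - 10)*exp(-x)
Second-derivative test at each critical point:
  f''(7/3) = -0.2909 < 0 → local maximum

Critical points: x = 7/3 (local maximum)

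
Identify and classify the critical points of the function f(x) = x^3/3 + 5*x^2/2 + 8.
f'(x) = x*(x + 5)

Solve f'(x) = 0:
  Factor: x^2 + 5*x = x*(x + 5) = 0.
  ⇒ x = -5, 0

f''(x) = 2*x + 5
Second-derivative test at each critical point:
  f''(-5) = -5 < 0 → local maximum
  f''(0) = 5 > 0 → local minimum

Critical points: x = -5 (local maximum); x = 0 (local minimum)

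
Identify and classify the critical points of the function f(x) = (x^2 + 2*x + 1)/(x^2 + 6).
f'(x) = 2*(-x^2 + 5*x + 6)/(x^4 + 12*x^2 + 36)

Solve f'(x) = 0:
  f'(x) = -2*(x - 6)*(x + 1)/(x^2 + 6)^2; the denominator is positive wherever f is defined, so f'(x) = 0 ⇔ -2*x^2 + 10*x + 12 = 0.
  Factor: -2*x^2 + 10*x + 12 = -2*(x - 6)*(x + 1) = 0.
  ⇒ x = -1, 6

f''(x) = 2*(2*x^3 - 15*x^2 - 36*x + 30)/(x^6 + 18*x^4 + 108*x^2 + 216)
Second-derivative test at each critical point:
  f''(-1) = 2/7 > 0 → local minimum
  f''(6) = -1/126 < 0 → local maximum

Critical points: x = -1 (local minimum); x = 6 (local maximum)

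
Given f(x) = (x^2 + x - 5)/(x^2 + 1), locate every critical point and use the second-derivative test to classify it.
f'(x) = (-x^2 + 12*x + 1)/(x^4 + 2*x^2 + 1)

Solve f'(x) = 0:
  f'(x) = -(x^2 - 12*x - 1)/(x^2 + 1)^2; the denominator is positive wherever f is defined, so f'(x) = 0 ⇔ -x^2 + 12*x + 1 = 0.
  x^2 - 12*x - 1 = 0 has no rational roots; quadratic formula: x = (12 ± √148)/2.
  ⇒ x = 6 - sqrt(37) ≈ -0.0828, 6 + sqrt(37) ≈ 12.0828

f''(x) = 2*(x^3 - 18*x^2 - 3*x + 6)/(x^6 + 3*x^4 + 3*x^2 + 1)
Second-derivative test at each critical point:
  f''(-0.0828) = 12.0006 > 0 → local minimum
  f''(12.0828) = -0.0006 < 0 → local maximum

Critical points: x = 6 - sqrt(37) ≈ -0.0828 (local minimum); x = 6 + sqrt(37) ≈ 12.0828 (local maximum)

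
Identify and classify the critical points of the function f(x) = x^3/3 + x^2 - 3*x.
f'(x) = x^2 + 2*x - 3

Solve f'(x) = 0:
  Factor: x^2 + 2*x - 3 = (x - 1)*(x + 3) = 0.
  ⇒ x = -3, 1

f''(x) = 2*x + 2
Second-derivative test at each critical point:
  f''(-3) = -4 < 0 → local maximum
  f''(1) = 4 > 0 → local minimum

Critical points: x = -3 (local maximum); x = 1 (local minimum)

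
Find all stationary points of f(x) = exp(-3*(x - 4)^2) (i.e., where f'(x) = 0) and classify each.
f'(x) = 6*(4 - x)*exp(-3*(x - 4)^2)

Solve f'(x) = 0:
  f'(x) = (24 - 6*x)·exp(-3*(x - 4)^2) and exp(-3*(x - 4)^2) > 0 for every x, so f'(x) = 0 ⇔ 24 - 6*x = 0.
  Factor: 24 - 6*x = -6*(x - 4) = 0.
  ⇒ x = 4

f''(x) = 6*(6*(x - 4)^2 - 1)*exp(-3*(x - 4)^2)
Second-derivative test at each critical point:
  f''(4) = -6 < 0 → local maximum

Critical points: x = 4 (local maximum)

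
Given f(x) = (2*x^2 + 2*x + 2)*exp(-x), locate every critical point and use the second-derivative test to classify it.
f'(x) = 2*x*(1 - x)*exp(-x)

Solve f'(x) = 0:
  f'(x) = (-2*x^2 + 2*x)·exp(-x) and exp(-x) > 0 for every x, so f'(x) = 0 ⇔ -2*x^2 + 2*x = 0.
  Factor: -2*x^2 + 2*x = -2*x*(x - 1) = 0.
  ⇒ x = 0, 1

f''(x) = 2*(x^2 - 3*x + 1)*exp(-x)
Second-derivative test at each critical point:
  f''(0) = 2 > 0 → local minimum
  f''(1) = -0.7358 < 0 → local maximum

Critical points: x = 0 (local minimum); x = 1 (local maximum)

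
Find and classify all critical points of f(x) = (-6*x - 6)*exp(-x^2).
f'(x) = 6*(2*x*(x + 1) - 1)*exp(-x^2)

Solve f'(x) = 0:
  f'(x) = (12*x^2 + 12*x - 6)·exp(-x^2) and exp(-x^2) > 0 for every x, so f'(x) = 0 ⇔ 12*x^2 + 12*x - 6 = 0.
  Factor: 12*x^2 + 12*x - 6 = 6*(2*x^2 + 2*x - 1); 2*x^2 + 2*x - 1 = 0 has no rational roots; quadratic formula: x = (-2 ± √12)/4.
  ⇒ x = -sqrt(3)/2 - 1/2 ≈ -1.3660, -1/2 + sqrt(3)/2 ≈ 0.3660

f''(x) = 12*(-2*x^2*(x + 1) + 3*x + 1)*exp(-x^2)
Second-derivative test at each critical point:
  f''(-1.3660) = -3.2162 < 0 → local maximum
  f''(0.3660) = 18.1785 > 0 → local minimum

Critical points: x = -sqrt(3)/2 - 1/2 ≈ -1.3660 (local maximum); x = -1/2 + sqrt(3)/2 ≈ 0.3660 (local minimum)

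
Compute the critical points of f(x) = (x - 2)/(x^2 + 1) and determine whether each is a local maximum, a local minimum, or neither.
f'(x) = (x^2 - 2*x*(x - 2) + 1)/(x^2 + 1)^2

Solve f'(x) = 0:
  f'(x) = -(x^2 - 4*x - 1)/(x^2 + 1)^2; the denominator is positive wherever f is defined, so f'(x) = 0 ⇔ -x^2 + 4*x + 1 = 0.
  x^2 - 4*x - 1 = 0 has no rational roots; quadratic formula: x = (4 ± √20)/2.
  ⇒ x = 2 - sqrt(5) ≈ -0.2361, 2 + sqrt(5) ≈ 4.2361

f''(x) = 2*(4*x^2*(x - 2) + (2 - 3*x)*(x^2 + 1))/(x^2 + 1)^3
Second-derivative test at each critical point:
  f''(-0.2361) = 4.0125 > 0 → local minimum
  f''(4.2361) = -0.0125 < 0 → local maximum

Critical points: x = 2 - sqrt(5) ≈ -0.2361 (local minimum); x = 2 + sqrt(5) ≈ 4.2361 (local maximum)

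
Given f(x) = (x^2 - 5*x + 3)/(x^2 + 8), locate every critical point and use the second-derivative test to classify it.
f'(x) = 5*(x^2 + 2*x - 8)/(x^4 + 16*x^2 + 64)

Solve f'(x) = 0:
  f'(x) = 5*(x - 2)*(x + 4)/(x^2 + 8)^2; the denominator is positive wherever f is defined, so f'(x) = 0 ⇔ 5*x^2 + 10*x - 40 = 0.
  Factor: 5*x^2 + 10*x - 40 = 5*(x - 2)*(x + 4) = 0.
  ⇒ x = -4, 2

f''(x) = 10*(-x^3 - 3*x^2 + 24*x + 8)/(x^6 + 24*x^4 + 192*x^2 + 512)
Second-derivative test at each critical point:
  f''(-4) = -5/96 < 0 → local maximum
  f''(2) = 5/24 > 0 → local minimum

Critical points: x = -4 (local maximum); x = 2 (local minimum)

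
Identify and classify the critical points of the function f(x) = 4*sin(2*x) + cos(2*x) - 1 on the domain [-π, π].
f'(x) = -2*sin(2*x) + 8*cos(2*x)

Solve f'(x) = 0 on [-π, π]:
  f'(x) = 0 ⇔ 4*cos(2*x) = sin(2*x) ⇔ tan(2*x) = 4, i.e. 2*x = arctan(4) + nπ; keep the solutions lying in [-π, π].
  ⇒ x = -pi + atan(4)/2 ≈ -2.4787, -pi/2 + atan(4)/2 ≈ -0.9079, atan(4)/2 ≈ 0.6629, atan(4)/2 + pi/2 ≈ 2.2337

f''(x) = -16*sin(2*x) - 4*cos(2*x)
Second-derivative test at each critical point:
  f''(-2.4787) = -16.4924 < 0 → local maximum
  f''(-0.9079) = 16.4924 > 0 → local minimum
  f''(0.6629) = -16.4924 < 0 → local maximum
  f''(2.2337) = 16.4924 > 0 → local minimum

Critical points: x = -pi + atan(4)/2 ≈ -2.4787 (local maximum); x = -pi/2 + atan(4)/2 ≈ -0.9079 (local minimum); x = atan(4)/2 ≈ 0.6629 (local maximum); x = atan(4)/2 + pi/2 ≈ 2.2337 (local minimum)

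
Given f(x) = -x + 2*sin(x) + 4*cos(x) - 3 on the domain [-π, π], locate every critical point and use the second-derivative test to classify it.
f'(x) = -4*sin(x) + 2*cos(x) - 1

Solve f'(x) = 0 on [-π, π]:
  f'(x) = 0 ⇔ -4*sin(x) + 2*cos(x) = 1. Write the left side as R·cos(x + φ) with R = √(2² + 4²) = 2*sqrt(5), cos φ = sqrt(5)/5, sin φ = 2*sqrt(5)/5; then cos(x + φ) = sqrt(5)/10. Solve for x and keep the solutions lying in [-π, π].
  ⇒ x = -pi + atan((-sqrt(19) - 2)/(1 - 2*sqrt(19))) ≈ -2.4524, atan((-2 + sqrt(19))/(1 + 2*sqrt(19))) ≈ 0.2381

f''(x) = -2*sin(x) - 4*cos(x)
Second-derivative test at each critical point:
  f''(-2.4524) = 4.3589 > 0 → local minimum
  f''(0.2381) = -4.3589 < 0 → local maximum

Critical points: x = -pi + atan((-sqrt(19) - 2)/(1 - 2*sqrt(19))) ≈ -2.4524 (local minimum); x = atan((-2 + sqrt(19))/(1 + 2*sqrt(19))) ≈ 0.2381 (local maximum)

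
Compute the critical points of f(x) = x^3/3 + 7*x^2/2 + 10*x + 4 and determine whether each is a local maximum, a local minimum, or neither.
f'(x) = x^2 + 7*x + 10

Solve f'(x) = 0:
  Factor: x^2 + 7*x + 10 = (x + 2)*(x + 5) = 0.
  ⇒ x = -5, -2

f''(x) = 2*x + 7
Second-derivative test at each critical point:
  f''(-5) = -3 < 0 → local maximum
  f''(-2) = 3 > 0 → local minimum

Critical points: x = -5 (local maximum); x = -2 (local minimum)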